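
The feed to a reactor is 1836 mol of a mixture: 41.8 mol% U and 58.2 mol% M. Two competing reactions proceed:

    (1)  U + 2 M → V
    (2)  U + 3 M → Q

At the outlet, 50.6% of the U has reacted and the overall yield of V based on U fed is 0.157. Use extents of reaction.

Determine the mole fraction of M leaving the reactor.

0.0304

Yield of V: 1ξ₁ / 767.4 = 0.157 → ξ₁ = 120.5 mol.
Conversion of U: 1ξ₁ + 1ξ₂ = 0.506 × 767.4 = 388.3 → ξ₂ = 267.8 mol.
Outlet amounts (n = n₀ + Σ ν·ξ):
  U: 767.4 − 1(120.5) − 1(267.8) = 379.1
  M: 1069 − 2(120.5) − 3(267.8) = 24.06
  V: 0 + 1(120.5) = 120.5
  Q: 0 + 1(267.8) = 267.8
Total out = 791.5 mol; y_M = 24.06 / 791.5 = 0.03039.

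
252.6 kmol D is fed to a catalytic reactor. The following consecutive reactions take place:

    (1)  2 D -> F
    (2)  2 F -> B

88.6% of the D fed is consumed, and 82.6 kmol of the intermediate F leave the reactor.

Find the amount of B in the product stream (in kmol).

Conversion of D: D consumed = 2ξ₁ = 0.886 × 252.6 → ξ₁ = 111.9 kmol.
F balance: n_F = 0 + 1ξ₁ − 2ξ₂ = 82.6 → ξ₂ = (1·111.9 − 82.6)/2 = 14.65 kmol.
Outlet amounts (n = n₀ + Σ ν·ξ):
  D: 252.6 − 2(111.9) = 28.8
  F: 0 + 1(111.9) − 2(14.65) = 82.6
  B: 0 + 1(14.65) = 14.65

14.7 kmol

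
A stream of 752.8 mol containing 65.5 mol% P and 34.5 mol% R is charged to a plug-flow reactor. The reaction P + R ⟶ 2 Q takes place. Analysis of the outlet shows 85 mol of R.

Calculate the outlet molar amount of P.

For R: n = n₀ − 1ξ → 85 = 259.7 − 1ξ, giving ξ = 174.7 mol.
Outlet amounts (n = n₀ + ν ξ):
  P: 493.1 − 1(174.7) = 318.4
  R: 259.7 − 1(174.7) = 85
  Q: 0 + 2(174.7) = 349.4

318 mol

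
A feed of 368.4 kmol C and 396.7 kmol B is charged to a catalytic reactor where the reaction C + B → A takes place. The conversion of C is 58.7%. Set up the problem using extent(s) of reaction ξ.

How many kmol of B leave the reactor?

180 kmol

C reacted = 0.587 × 368.4 = 216.3 kmol; ν_C = −1, so ξ = 216.3/1 = 216.3 kmol.
Outlet amounts (n = n₀ + ν ξ):
  C: 368.4 − 1(216.3) = 152.1
  B: 396.7 − 1(216.3) = 180.4
  A: 0 + 1(216.3) = 216.3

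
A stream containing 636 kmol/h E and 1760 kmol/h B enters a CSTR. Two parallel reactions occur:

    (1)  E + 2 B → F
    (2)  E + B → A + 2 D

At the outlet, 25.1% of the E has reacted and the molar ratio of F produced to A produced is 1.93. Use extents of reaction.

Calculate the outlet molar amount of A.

54.5 kmol/h

Conversion of E: E consumed = 0.251 × 636 = 159.6 kmol/h = 1ξ₁ + 1ξ₂.
Selectivity: 1ξ₁ / (1ξ₂) = 1.93 → ξ₁ = 1.93 ξ₂.
Substitute: (1·1.93 + 1) ξ₂ = 159.6 → ξ₂ = 54.48 kmol/h, ξ₁ = 105.2 kmol/h.
Outlet amounts (n = n₀ + Σ ν·ξ):
  E: 636 − 1(105.2) − 1(54.48) = 476.4
  B: 1760 − 2(105.2) − 1(54.48) = 1495
  F: 0 + 1(105.2) = 105.2
  A: 0 + 1(54.48) = 54.48
  D: 0 + 2(54.48) = 109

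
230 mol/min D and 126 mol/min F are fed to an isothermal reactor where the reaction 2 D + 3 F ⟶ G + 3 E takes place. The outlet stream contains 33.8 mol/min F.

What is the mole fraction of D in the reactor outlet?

For F: n = n₀ − 3ξ → 33.8 = 126 − 3ξ, giving ξ = 30.73 mol/min.
Outlet amounts (n = n₀ + ν ξ):
  D: 230 − 2(30.73) = 168.5
  F: 126 − 3(30.73) = 33.8
  G: 0 + 1(30.73) = 30.73
  E: 0 + 3(30.73) = 92.2
Total out = 325.3 mol/min; y_D = 168.5 / 325.3 = 0.5181.

0.518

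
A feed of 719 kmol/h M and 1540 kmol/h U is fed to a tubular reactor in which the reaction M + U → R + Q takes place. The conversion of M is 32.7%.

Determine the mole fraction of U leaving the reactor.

M reacted = 0.327 × 719 = 235.1 kmol/h; ν_M = −1, so ξ = 235.1/1 = 235.1 kmol/h.
Outlet amounts (n = n₀ + ν ξ):
  M: 719 − 1(235.1) = 483.9
  U: 1540 − 1(235.1) = 1305
  R: 0 + 1(235.1) = 235.1
  Q: 0 + 1(235.1) = 235.1
Total out = 2259 kmol/h; y_U = 1305 / 2259 = 0.5776.

0.578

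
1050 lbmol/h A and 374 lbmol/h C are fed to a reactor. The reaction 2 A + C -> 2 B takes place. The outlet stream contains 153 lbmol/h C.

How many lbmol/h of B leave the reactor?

For C: n = n₀ − 1ξ → 153 = 374 − 1ξ, giving ξ = 221 lbmol/h.
Outlet amounts (n = n₀ + ν ξ):
  A: 1050 − 2(221) = 608
  C: 374 − 1(221) = 153
  B: 0 + 2(221) = 442

442 lbmol/h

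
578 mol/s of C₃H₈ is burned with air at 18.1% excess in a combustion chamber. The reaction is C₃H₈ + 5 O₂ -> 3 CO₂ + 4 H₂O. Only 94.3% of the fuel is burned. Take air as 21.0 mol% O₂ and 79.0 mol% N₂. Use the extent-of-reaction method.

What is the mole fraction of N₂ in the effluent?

0.739

Stoichiometric O₂ = 5 × 578 = 2890 mol/s; O₂ fed = 2890 × 1.181 = 3413 mol/s.
N₂ fed = 3413 × 79/21 = 12840 mol/s.
Fuel reacted = 0.943 × 578 → ξ = 545.1 mol/s.
Outlet (n = n₀ + ν ξ):
  C₃H₈: 578 − 1(545.1) = 32.95
  O₂: 3413 − 5(545.1) = 687.8
  N₂: 12840 (inert)
  CO₂: 0 + 3(545.1) = 1635
  H₂O: 0 + 4(545.1) = 2180
Total out = 17380 mol/s; y_N₂ = 12840 / 17380 = 0.7389.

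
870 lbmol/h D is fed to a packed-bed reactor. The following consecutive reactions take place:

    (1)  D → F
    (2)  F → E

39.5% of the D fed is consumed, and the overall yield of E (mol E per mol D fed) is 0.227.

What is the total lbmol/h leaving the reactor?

870 lbmol/h

Conversion of D: D consumed = 1ξ₁ = 0.395 × 870 → ξ₁ = 343.7 lbmol/h.
Yield of E: 1ξ₂ / 870 = 0.227 → ξ₂ = 197.5 lbmol/h.
Outlet amounts (n = n₀ + Σ ν·ξ):
  D: 870 − 1(343.7) = 526.3
  F: 0 + 1(343.7) − 1(197.5) = 146.2
  E: 0 + 1(197.5) = 197.5
Total out = 526.3 + 146.2 + 197.5 = 870 lbmol/h.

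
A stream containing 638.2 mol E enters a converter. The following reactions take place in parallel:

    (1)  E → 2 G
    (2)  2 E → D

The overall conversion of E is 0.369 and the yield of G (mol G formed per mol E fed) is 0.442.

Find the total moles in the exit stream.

732 mol

Yield of G: 2ξ₁ / 638.2 = 0.442 → ξ₁ = 141 mol.
Conversion of E: 1ξ₁ + 2ξ₂ = 0.369 × 638.2 = 235.5 → ξ₂ = 47.23 mol.
Outlet amounts (n = n₀ + Σ ν·ξ):
  E: 638.2 − 1(141) − 2(47.23) = 402.7
  G: 0 + 2(141) = 282.1
  D: 0 + 1(47.23) = 47.23
Total out = 402.7 + 282.1 + 47.23 = 732 mol.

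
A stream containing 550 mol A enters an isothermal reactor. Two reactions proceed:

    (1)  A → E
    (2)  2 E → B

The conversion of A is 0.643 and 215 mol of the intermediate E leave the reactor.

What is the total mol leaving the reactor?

481 mol

Conversion of A: A consumed = 1ξ₁ = 0.643 × 550 → ξ₁ = 353.7 mol.
E balance: n_E = 0 + 1ξ₁ − 2ξ₂ = 215 → ξ₂ = (1·353.7 − 215)/2 = 69.33 mol.
Outlet amounts (n = n₀ + Σ ν·ξ):
  A: 550 − 1(353.7) = 196.3
  E: 0 + 1(353.7) − 2(69.33) = 215
  B: 0 + 1(69.33) = 69.33
Total out = 196.3 + 215 + 69.33 = 480.7 mol.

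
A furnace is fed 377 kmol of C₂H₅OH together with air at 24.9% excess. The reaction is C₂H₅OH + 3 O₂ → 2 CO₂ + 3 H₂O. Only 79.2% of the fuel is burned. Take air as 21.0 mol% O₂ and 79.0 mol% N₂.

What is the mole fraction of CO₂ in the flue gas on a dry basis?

0.0918

Stoichiometric O₂ = 3 × 377 = 1131 kmol; O₂ fed = 1131 × 1.249 = 1413 kmol.
N₂ fed = 1413 × 79/21 = 5314 kmol.
Fuel reacted = 0.792 × 377 → ξ = 298.6 kmol.
Outlet (n = n₀ + ν ξ):
  C₂H₅OH: 377 − 1(298.6) = 78.42
  O₂: 1413 − 3(298.6) = 516.9
  N₂: 5314 (inert)
  CO₂: 0 + 2(298.6) = 597.2
  H₂O: 0 + 3(298.6) = 895.8
Dry total = 6507 kmol; y_CO₂ (dry) = 597.2 / 6507 = 0.09178.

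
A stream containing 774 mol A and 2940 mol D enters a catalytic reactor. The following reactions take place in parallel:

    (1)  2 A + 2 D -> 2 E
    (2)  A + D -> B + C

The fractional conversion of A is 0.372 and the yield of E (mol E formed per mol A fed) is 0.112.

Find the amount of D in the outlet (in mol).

2650 mol

Yield of E: 2ξ₁ / 774 = 0.112 → ξ₁ = 43.34 mol.
Conversion of A: 2ξ₁ + 1ξ₂ = 0.372 × 774 = 287.9 → ξ₂ = 201.2 mol.
Outlet amounts (n = n₀ + Σ ν·ξ):
  A: 774 − 2(43.34) − 1(201.2) = 486.1
  D: 2940 − 2(43.34) − 1(201.2) = 2652
  E: 0 + 2(43.34) = 86.69
  B: 0 + 1(201.2) = 201.2
  C: 0 + 1(201.2) = 201.2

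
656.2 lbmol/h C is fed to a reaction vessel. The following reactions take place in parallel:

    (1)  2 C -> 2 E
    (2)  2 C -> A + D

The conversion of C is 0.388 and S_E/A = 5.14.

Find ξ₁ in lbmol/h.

ξ₁ = 91.6 lbmol/h

Conversion of C: C consumed = 0.388 × 656.2 = 254.6 lbmol/h = 2ξ₁ + 2ξ₂.
Selectivity: 2ξ₁ / (1ξ₂) = 5.14 → ξ₁ = 2.57 ξ₂.
Substitute: (2·2.57 + 2) ξ₂ = 254.6 → ξ₂ = 35.66 lbmol/h, ξ₁ = 91.64 lbmol/h.
Outlet amounts (n = n₀ + Σ ν·ξ):
  C: 656.2 − 2(91.64) − 2(35.66) = 401.6
  E: 0 + 2(91.64) = 183.3
  A: 0 + 1(35.66) = 35.66
  D: 0 + 1(35.66) = 35.66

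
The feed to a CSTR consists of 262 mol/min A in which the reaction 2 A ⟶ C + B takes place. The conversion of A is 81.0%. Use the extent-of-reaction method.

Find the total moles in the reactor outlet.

A reacted = 0.81 × 262 = 212.2 mol/min; ν_A = −2, so ξ = 212.2/2 = 106.1 mol/min.
Outlet amounts (n = n₀ + ν ξ):
  A: 262 − 2(106.1) = 49.78
  C: 0 + 1(106.1) = 106.1
  B: 0 + 1(106.1) = 106.1
Total out = 49.78 + 106.1 + 106.1 = 262 mol/min.

262 mol/min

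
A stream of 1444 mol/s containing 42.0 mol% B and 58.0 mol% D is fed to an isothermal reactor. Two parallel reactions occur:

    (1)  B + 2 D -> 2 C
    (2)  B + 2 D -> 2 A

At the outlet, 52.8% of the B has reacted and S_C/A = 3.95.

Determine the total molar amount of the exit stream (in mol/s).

Conversion of B: B consumed = 0.528 × 606.5 = 320.2 mol/s = 1ξ₁ + 1ξ₂.
Selectivity: 2ξ₁ / (2ξ₂) = 3.95 → ξ₁ = 3.95 ξ₂.
Substitute: (1·3.95 + 1) ξ₂ = 320.2 → ξ₂ = 64.69 mol/s, ξ₁ = 255.5 mol/s.
Outlet amounts (n = n₀ + Σ ν·ξ):
  B: 606.5 − 1(255.5) − 1(64.69) = 286.3
  D: 837.5 − 2(255.5) − 2(64.69) = 197.1
  C: 0 + 2(255.5) = 511.1
  A: 0 + 2(64.69) = 129.4
Total out = 286.3 + 197.1 + 511.1 + 129.4 = 1124 mol/s.

1120 mol/s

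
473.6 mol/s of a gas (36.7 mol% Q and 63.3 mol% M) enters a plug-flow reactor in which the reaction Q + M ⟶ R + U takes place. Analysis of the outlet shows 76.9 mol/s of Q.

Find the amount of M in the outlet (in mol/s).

203 mol/s

For Q: n = n₀ − 1ξ → 76.9 = 173.8 − 1ξ, giving ξ = 96.91 mol/s.
Outlet amounts (n = n₀ + ν ξ):
  Q: 173.8 − 1(96.91) = 76.9
  M: 299.8 − 1(96.91) = 202.9
  R: 0 + 1(96.91) = 96.91
  U: 0 + 1(96.91) = 96.91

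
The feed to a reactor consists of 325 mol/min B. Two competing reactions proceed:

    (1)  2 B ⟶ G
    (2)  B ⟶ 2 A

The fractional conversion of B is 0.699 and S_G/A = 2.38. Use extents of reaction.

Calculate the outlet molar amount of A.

Conversion of B: B consumed = 0.699 × 325 = 227.2 mol/min = 2ξ₁ + 1ξ₂.
Selectivity: 1ξ₁ / (2ξ₂) = 2.38 → ξ₁ = 4.76 ξ₂.
Substitute: (2·4.76 + 1) ξ₂ = 227.2 → ξ₂ = 21.59 mol/min, ξ₁ = 102.8 mol/min.
Outlet amounts (n = n₀ + Σ ν·ξ):
  B: 325 − 2(102.8) − 1(21.59) = 97.83
  G: 0 + 1(102.8) = 102.8
  A: 0 + 2(21.59) = 43.19

43.2 mol/min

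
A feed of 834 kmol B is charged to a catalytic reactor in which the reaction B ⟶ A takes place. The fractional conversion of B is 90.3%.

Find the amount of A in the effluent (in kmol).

753 kmol

B reacted = 0.903 × 834 = 753.1 kmol; ν_B = −1, so ξ = 753.1/1 = 753.1 kmol.
Outlet amounts (n = n₀ + ν ξ):
  B: 834 − 1(753.1) = 80.9
  A: 0 + 1(753.1) = 753.1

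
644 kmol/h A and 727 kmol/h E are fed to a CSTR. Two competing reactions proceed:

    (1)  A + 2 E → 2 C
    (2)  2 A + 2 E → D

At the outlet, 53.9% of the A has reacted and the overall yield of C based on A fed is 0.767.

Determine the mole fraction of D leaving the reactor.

Yield of C: 2ξ₁ / 644 = 0.767 → ξ₁ = 247 kmol/h.
Conversion of A: 1ξ₁ + 2ξ₂ = 0.539 × 644 = 347.1 → ξ₂ = 50.07 kmol/h.
Outlet amounts (n = n₀ + Σ ν·ξ):
  A: 644 − 1(247) − 2(50.07) = 296.9
  E: 727 − 2(247) − 2(50.07) = 132.9
  C: 0 + 2(247) = 493.9
  D: 0 + 1(50.07) = 50.07
Total out = 973.8 kmol/h; y_D = 50.07 / 973.8 = 0.05142.

0.0514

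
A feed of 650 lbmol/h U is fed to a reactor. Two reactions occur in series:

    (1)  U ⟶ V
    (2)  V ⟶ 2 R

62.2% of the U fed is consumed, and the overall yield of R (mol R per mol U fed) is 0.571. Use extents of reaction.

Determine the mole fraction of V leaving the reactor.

Conversion of U: U consumed = 1ξ₁ = 0.622 × 650 → ξ₁ = 404.3 lbmol/h.
Yield of R: 2ξ₂ / 650 = 0.571 → ξ₂ = 185.6 lbmol/h.
Outlet amounts (n = n₀ + Σ ν·ξ):
  U: 650 − 1(404.3) = 245.7
  V: 0 + 1(404.3) − 1(185.6) = 218.7
  R: 0 + 2(185.6) = 371.1
Total out = 835.6 lbmol/h; y_V = 218.7 / 835.6 = 0.2618.

0.262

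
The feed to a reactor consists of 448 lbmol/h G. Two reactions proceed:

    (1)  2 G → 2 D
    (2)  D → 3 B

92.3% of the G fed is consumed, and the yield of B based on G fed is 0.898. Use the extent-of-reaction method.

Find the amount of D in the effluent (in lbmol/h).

279 lbmol/h

Conversion of G: G consumed = 2ξ₁ = 0.923 × 448 → ξ₁ = 206.8 lbmol/h.
Yield of B: 3ξ₂ / 448 = 0.898 → ξ₂ = 134.1 lbmol/h.
Outlet amounts (n = n₀ + Σ ν·ξ):
  G: 448 − 2(206.8) = 34.5
  D: 0 + 2(206.8) − 1(134.1) = 279.4
  B: 0 + 3(134.1) = 402.3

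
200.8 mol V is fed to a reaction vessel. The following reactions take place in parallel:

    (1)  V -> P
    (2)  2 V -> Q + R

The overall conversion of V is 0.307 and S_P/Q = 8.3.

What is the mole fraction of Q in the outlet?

0.0298

Conversion of V: V consumed = 0.307 × 200.8 = 61.65 mol = 1ξ₁ + 2ξ₂.
Selectivity: 1ξ₁ / (1ξ₂) = 8.3 → ξ₁ = 8.3 ξ₂.
Substitute: (1·8.3 + 2) ξ₂ = 61.65 → ξ₂ = 5.985 mol, ξ₁ = 49.68 mol.
Outlet amounts (n = n₀ + Σ ν·ξ):
  V: 200.8 − 1(49.68) − 2(5.985) = 139.2
  P: 0 + 1(49.68) = 49.68
  Q: 0 + 1(5.985) = 5.985
  R: 0 + 1(5.985) = 5.985
Total out = 200.8 mol; y_Q = 5.985 / 200.8 = 0.02981.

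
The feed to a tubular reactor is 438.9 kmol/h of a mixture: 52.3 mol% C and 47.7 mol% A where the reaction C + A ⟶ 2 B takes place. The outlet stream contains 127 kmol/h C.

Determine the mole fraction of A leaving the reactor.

For C: n = n₀ − 1ξ → 127 = 229.5 − 1ξ, giving ξ = 102.5 kmol/h.
Outlet amounts (n = n₀ + ν ξ):
  C: 229.5 − 1(102.5) = 127
  A: 209.4 − 1(102.5) = 106.8
  B: 0 + 2(102.5) = 205.1
Total out = 438.9 kmol/h; y_A = 106.8 / 438.9 = 0.2434.

0.243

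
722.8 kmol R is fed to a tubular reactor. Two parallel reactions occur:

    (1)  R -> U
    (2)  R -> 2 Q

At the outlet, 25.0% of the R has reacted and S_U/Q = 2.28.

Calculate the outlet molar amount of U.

148 kmol

Conversion of R: R consumed = 0.25 × 722.8 = 180.7 kmol = 1ξ₁ + 1ξ₂.
Selectivity: 1ξ₁ / (2ξ₂) = 2.28 → ξ₁ = 4.56 ξ₂.
Substitute: (1·4.56 + 1) ξ₂ = 180.7 → ξ₂ = 32.5 kmol, ξ₁ = 148.2 kmol.
Outlet amounts (n = n₀ + Σ ν·ξ):
  R: 722.8 − 1(148.2) − 1(32.5) = 542.1
  U: 0 + 1(148.2) = 148.2
  Q: 0 + 2(32.5) = 65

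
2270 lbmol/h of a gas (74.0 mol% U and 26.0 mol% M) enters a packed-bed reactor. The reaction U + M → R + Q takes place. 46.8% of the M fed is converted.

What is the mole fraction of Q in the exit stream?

M reacted = 0.468 × 590.2 = 276.2 lbmol/h; ν_M = −1, so ξ = 276.2/1 = 276.2 lbmol/h.
Outlet amounts (n = n₀ + ν ξ):
  U: 1680 − 1(276.2) = 1404
  M: 590.2 − 1(276.2) = 314
  R: 0 + 1(276.2) = 276.2
  Q: 0 + 1(276.2) = 276.2
Total out = 2270 lbmol/h; y_Q = 276.2 / 2270 = 0.1217.

0.122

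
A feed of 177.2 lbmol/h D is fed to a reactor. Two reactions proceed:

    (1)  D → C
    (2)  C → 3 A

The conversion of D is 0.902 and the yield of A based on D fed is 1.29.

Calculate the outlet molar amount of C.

83.6 lbmol/h

Conversion of D: D consumed = 1ξ₁ = 0.902 × 177.2 → ξ₁ = 159.8 lbmol/h.
Yield of A: 3ξ₂ / 177.2 = 1.29 → ξ₂ = 76.2 lbmol/h.
Outlet amounts (n = n₀ + Σ ν·ξ):
  D: 177.2 − 1(159.8) = 17.37
  C: 0 + 1(159.8) − 1(76.2) = 83.64
  A: 0 + 3(76.2) = 228.6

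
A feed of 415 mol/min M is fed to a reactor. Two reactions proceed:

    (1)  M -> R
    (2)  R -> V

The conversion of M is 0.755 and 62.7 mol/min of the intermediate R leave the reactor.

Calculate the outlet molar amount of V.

251 mol/min

Conversion of M: M consumed = 1ξ₁ = 0.755 × 415 → ξ₁ = 313.3 mol/min.
R balance: n_R = 0 + 1ξ₁ − 1ξ₂ = 62.7 → ξ₂ = (1·313.3 − 62.7)/1 = 250.6 mol/min.
Outlet amounts (n = n₀ + Σ ν·ξ):
  M: 415 − 1(313.3) = 101.7
  R: 0 + 1(313.3) − 1(250.6) = 62.7
  V: 0 + 1(250.6) = 250.6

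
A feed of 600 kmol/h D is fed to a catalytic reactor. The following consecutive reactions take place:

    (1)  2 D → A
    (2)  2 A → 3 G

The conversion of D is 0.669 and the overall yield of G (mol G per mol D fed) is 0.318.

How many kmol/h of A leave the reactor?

73.5 kmol/h

Conversion of D: D consumed = 2ξ₁ = 0.669 × 600 → ξ₁ = 200.7 kmol/h.
Yield of G: 3ξ₂ / 600 = 0.318 → ξ₂ = 63.6 kmol/h.
Outlet amounts (n = n₀ + Σ ν·ξ):
  D: 600 − 2(200.7) = 198.6
  A: 0 + 1(200.7) − 2(63.6) = 73.5
  G: 0 + 3(63.6) = 190.8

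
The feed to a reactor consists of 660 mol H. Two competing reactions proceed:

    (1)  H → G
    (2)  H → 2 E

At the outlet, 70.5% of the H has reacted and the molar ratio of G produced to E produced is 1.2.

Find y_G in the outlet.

Conversion of H: H consumed = 0.705 × 660 = 465.3 mol = 1ξ₁ + 1ξ₂.
Selectivity: 1ξ₁ / (2ξ₂) = 1.2 → ξ₁ = 2.4 ξ₂.
Substitute: (1·2.4 + 1) ξ₂ = 465.3 → ξ₂ = 136.9 mol, ξ₁ = 328.4 mol.
Outlet amounts (n = n₀ + Σ ν·ξ):
  H: 660 − 1(328.4) − 1(136.9) = 194.7
  G: 0 + 1(328.4) = 328.4
  E: 0 + 2(136.9) = 273.7
Total out = 796.9 mol; y_G = 328.4 / 796.9 = 0.4122.

0.412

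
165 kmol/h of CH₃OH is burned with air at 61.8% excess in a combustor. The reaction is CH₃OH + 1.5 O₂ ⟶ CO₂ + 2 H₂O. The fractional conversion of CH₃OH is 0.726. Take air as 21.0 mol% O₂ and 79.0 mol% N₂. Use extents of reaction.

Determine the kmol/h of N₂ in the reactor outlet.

Stoichiometric O₂ = 1.5 × 165 = 247.5 kmol/h; O₂ fed = 247.5 × 1.618 = 400.5 kmol/h.
N₂ fed = 400.5 × 79/21 = 1506 kmol/h.
Fuel reacted = 0.726 × 165 → ξ = 119.8 kmol/h.
Outlet (n = n₀ + ν ξ):
  CH₃OH: 165 − 1(119.8) = 45.21
  O₂: 400.5 − 1.5(119.8) = 220.8
  N₂: 1506 (inert)
  CO₂: 0 + 1(119.8) = 119.8
  H₂O: 0 + 2(119.8) = 239.6

1510 kmol/h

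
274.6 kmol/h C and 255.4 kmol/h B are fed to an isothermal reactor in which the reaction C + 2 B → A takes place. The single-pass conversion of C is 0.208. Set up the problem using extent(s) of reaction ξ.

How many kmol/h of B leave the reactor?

C reacted = 0.208 × 274.6 = 57.12 kmol/h; ν_C = −1, so ξ = 57.12/1 = 57.12 kmol/h.
Outlet amounts (n = n₀ + ν ξ):
  C: 274.6 − 1(57.12) = 217.5
  B: 255.4 − 2(57.12) = 141.2
  A: 0 + 1(57.12) = 57.12

141 kmol/h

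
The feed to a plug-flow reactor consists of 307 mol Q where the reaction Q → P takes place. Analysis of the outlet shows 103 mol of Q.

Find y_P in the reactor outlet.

0.664

For Q: n = n₀ − 1ξ → 103 = 307 − 1ξ, giving ξ = 204 mol.
Outlet amounts (n = n₀ + ν ξ):
  Q: 307 − 1(204) = 103
  P: 0 + 1(204) = 204
Total out = 307 mol; y_P = 204 / 307 = 0.6645.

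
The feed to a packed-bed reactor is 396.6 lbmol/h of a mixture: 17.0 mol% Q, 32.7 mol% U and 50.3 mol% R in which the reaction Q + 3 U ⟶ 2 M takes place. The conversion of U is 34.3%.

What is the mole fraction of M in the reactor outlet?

U reacted = 0.343 × 129.7 = 44.48 lbmol/h; ν_U = −3, so ξ = 44.48/3 = 14.83 lbmol/h.
Outlet amounts (n = n₀ + ν ξ):
  Q: 67.42 − 1(14.83) = 52.59
  U: 129.7 − 3(14.83) = 85.21
  M: 0 + 2(14.83) = 29.66
  R: 199.5 (inert)
Total out = 366.9 lbmol/h; y_M = 29.66 / 366.9 = 0.08082.

0.0808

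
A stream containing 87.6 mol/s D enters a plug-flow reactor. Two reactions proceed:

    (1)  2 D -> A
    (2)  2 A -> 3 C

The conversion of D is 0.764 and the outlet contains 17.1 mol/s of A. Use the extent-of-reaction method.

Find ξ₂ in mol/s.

Conversion of D: D consumed = 2ξ₁ = 0.764 × 87.6 → ξ₁ = 33.46 mol/s.
A balance: n_A = 0 + 1ξ₁ − 2ξ₂ = 17.1 → ξ₂ = (1·33.46 − 17.1)/2 = 8.182 mol/s.
Outlet amounts (n = n₀ + Σ ν·ξ):
  D: 87.6 − 2(33.46) = 20.67
  A: 0 + 1(33.46) − 2(8.182) = 17.1
  C: 0 + 3(8.182) = 24.54

ξ₂ = 8.18 mol/s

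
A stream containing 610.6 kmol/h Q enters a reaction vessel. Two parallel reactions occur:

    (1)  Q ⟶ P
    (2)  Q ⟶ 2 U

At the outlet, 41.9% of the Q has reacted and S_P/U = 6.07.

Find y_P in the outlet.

Conversion of Q: Q consumed = 0.419 × 610.6 = 255.8 kmol/h = 1ξ₁ + 1ξ₂.
Selectivity: 1ξ₁ / (2ξ₂) = 6.07 → ξ₁ = 12.14 ξ₂.
Substitute: (1·12.14 + 1) ξ₂ = 255.8 → ξ₂ = 19.47 kmol/h, ξ₁ = 236.4 kmol/h.
Outlet amounts (n = n₀ + Σ ν·ξ):
  Q: 610.6 − 1(236.4) − 1(19.47) = 354.8
  P: 0 + 1(236.4) = 236.4
  U: 0 + 2(19.47) = 38.94
Total out = 630.1 kmol/h; y_P = 236.4 / 630.1 = 0.3752.

0.375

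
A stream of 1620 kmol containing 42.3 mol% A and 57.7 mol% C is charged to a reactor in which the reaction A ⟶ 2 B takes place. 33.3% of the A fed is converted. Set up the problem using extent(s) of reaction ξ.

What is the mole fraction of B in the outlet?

A reacted = 0.333 × 685.3 = 228.2 kmol; ν_A = −1, so ξ = 228.2/1 = 228.2 kmol.
Outlet amounts (n = n₀ + ν ξ):
  A: 685.3 − 1(228.2) = 457.1
  B: 0 + 2(228.2) = 456.4
  C: 934.7 (inert)
Total out = 1848 kmol; y_B = 456.4 / 1848 = 0.2469.

0.247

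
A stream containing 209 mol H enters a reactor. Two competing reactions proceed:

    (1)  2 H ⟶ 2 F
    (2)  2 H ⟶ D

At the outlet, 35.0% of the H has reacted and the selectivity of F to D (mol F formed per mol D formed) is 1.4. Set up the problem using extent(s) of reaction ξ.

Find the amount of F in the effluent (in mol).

Conversion of H: H consumed = 0.35 × 209 = 73.15 mol = 2ξ₁ + 2ξ₂.
Selectivity: 2ξ₁ / (1ξ₂) = 1.4 → ξ₁ = 0.7 ξ₂.
Substitute: (2·0.7 + 2) ξ₂ = 73.15 → ξ₂ = 21.51 mol, ξ₁ = 15.06 mol.
Outlet amounts (n = n₀ + Σ ν·ξ):
  H: 209 − 2(15.06) − 2(21.51) = 135.9
  F: 0 + 2(15.06) = 30.12
  D: 0 + 1(21.51) = 21.51

30.1 mol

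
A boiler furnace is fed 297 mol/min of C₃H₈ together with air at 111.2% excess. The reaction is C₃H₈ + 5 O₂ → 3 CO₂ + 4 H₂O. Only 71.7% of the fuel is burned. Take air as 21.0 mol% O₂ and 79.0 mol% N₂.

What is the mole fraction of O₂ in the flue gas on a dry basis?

Stoichiometric O₂ = 5 × 297 = 1485 mol/min; O₂ fed = 1485 × 2.112 = 3136 mol/min.
N₂ fed = 3136 × 79/21 = 11800 mol/min.
Fuel reacted = 0.717 × 297 → ξ = 212.9 mol/min.
Outlet (n = n₀ + ν ξ):
  C₃H₈: 297 − 1(212.9) = 84.05
  O₂: 3136 − 5(212.9) = 2072
  N₂: 11800 (inert)
  CO₂: 0 + 3(212.9) = 638.8
  H₂O: 0 + 4(212.9) = 851.8
Dry total = 14590 mol/min; y_O₂ (dry) = 2072 / 14590 = 0.142.

0.142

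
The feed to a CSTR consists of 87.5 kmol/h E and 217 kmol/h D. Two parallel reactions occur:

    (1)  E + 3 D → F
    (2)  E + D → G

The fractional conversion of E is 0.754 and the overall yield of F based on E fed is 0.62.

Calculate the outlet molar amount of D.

Yield of F: 1ξ₁ / 87.5 = 0.62 → ξ₁ = 54.25 kmol/h.
Conversion of E: 1ξ₁ + 1ξ₂ = 0.754 × 87.5 = 65.97 → ξ₂ = 11.72 kmol/h.
Outlet amounts (n = n₀ + Σ ν·ξ):
  E: 87.5 − 1(54.25) − 1(11.72) = 21.53
  D: 217 − 3(54.25) − 1(11.72) = 42.53
  F: 0 + 1(54.25) = 54.25
  G: 0 + 1(11.72) = 11.72

42.5 kmol/h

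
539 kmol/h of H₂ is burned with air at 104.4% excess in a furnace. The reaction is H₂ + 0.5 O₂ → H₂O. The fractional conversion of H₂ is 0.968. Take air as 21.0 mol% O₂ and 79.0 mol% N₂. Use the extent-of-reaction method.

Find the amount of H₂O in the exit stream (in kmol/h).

Stoichiometric O₂ = 0.5 × 539 = 269.5 kmol/h; O₂ fed = 269.5 × 2.044 = 550.9 kmol/h.
N₂ fed = 550.9 × 79/21 = 2072 kmol/h.
Fuel reacted = 0.968 × 539 → ξ = 521.8 kmol/h.
Outlet (n = n₀ + ν ξ):
  H₂: 539 − 1(521.8) = 17.25
  O₂: 550.9 − 0.5(521.8) = 290
  N₂: 2072 (inert)
  H₂O: 0 + 1(521.8) = 521.8

522 kmol/h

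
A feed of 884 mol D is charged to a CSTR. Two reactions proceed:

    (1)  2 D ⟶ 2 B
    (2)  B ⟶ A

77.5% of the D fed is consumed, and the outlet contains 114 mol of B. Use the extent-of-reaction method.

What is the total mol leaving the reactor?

Conversion of D: D consumed = 2ξ₁ = 0.775 × 884 → ξ₁ = 342.6 mol.
B balance: n_B = 0 + 2ξ₁ − 1ξ₂ = 114 → ξ₂ = (2·342.6 − 114)/1 = 571.1 mol.
Outlet amounts (n = n₀ + Σ ν·ξ):
  D: 884 − 2(342.6) = 198.9
  B: 0 + 2(342.6) − 1(571.1) = 114
  A: 0 + 1(571.1) = 571.1
Total out = 198.9 + 114 + 571.1 = 884 mol.

884 mol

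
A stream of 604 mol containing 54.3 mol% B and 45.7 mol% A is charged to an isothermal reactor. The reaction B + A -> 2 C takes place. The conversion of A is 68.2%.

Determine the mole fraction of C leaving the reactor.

0.623

A reacted = 0.682 × 276 = 188.3 mol; ν_A = −1, so ξ = 188.3/1 = 188.3 mol.
Outlet amounts (n = n₀ + ν ξ):
  B: 328 − 1(188.3) = 139.7
  A: 276 − 1(188.3) = 87.78
  C: 0 + 2(188.3) = 376.5
Total out = 604 mol; y_C = 376.5 / 604 = 0.6233.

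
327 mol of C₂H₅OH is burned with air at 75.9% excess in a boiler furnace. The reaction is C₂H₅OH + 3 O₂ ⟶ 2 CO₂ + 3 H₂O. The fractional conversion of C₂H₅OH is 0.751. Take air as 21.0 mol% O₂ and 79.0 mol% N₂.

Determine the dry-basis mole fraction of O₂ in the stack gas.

Stoichiometric O₂ = 3 × 327 = 981 mol; O₂ fed = 981 × 1.759 = 1726 mol.
N₂ fed = 1726 × 79/21 = 6491 mol.
Fuel reacted = 0.751 × 327 → ξ = 245.6 mol.
Outlet (n = n₀ + ν ξ):
  C₂H₅OH: 327 − 1(245.6) = 81.42
  O₂: 1726 − 3(245.6) = 988.8
  N₂: 6491 (inert)
  CO₂: 0 + 2(245.6) = 491.2
  H₂O: 0 + 3(245.6) = 736.7
Dry total = 8053 mol; y_O₂ (dry) = 988.8 / 8053 = 0.1228.

0.123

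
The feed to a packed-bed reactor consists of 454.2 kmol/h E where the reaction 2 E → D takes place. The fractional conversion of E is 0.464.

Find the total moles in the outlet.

349 kmol/h

E reacted = 0.464 × 454.2 = 210.7 kmol/h; ν_E = −2, so ξ = 210.7/2 = 105.4 kmol/h.
Outlet amounts (n = n₀ + ν ξ):
  E: 454.2 − 2(105.4) = 243.5
  D: 0 + 1(105.4) = 105.4
Total out = 243.5 + 105.4 = 348.8 kmol/h.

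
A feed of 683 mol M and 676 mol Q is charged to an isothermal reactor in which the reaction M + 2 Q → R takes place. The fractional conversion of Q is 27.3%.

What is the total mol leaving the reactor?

1170 mol

Q reacted = 0.273 × 676 = 184.5 mol; ν_Q = −2, so ξ = 184.5/2 = 92.27 mol.
Outlet amounts (n = n₀ + ν ξ):
  M: 683 − 1(92.27) = 590.7
  Q: 676 − 2(92.27) = 491.5
  R: 0 + 1(92.27) = 92.27
Total out = 590.7 + 491.5 + 92.27 = 1174 mol.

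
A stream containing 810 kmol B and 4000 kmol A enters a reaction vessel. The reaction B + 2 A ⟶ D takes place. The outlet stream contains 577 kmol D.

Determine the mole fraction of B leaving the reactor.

0.0637

For D: n = n₀ + 1ξ → 577 = 0 + 1ξ, giving ξ = 577 kmol.
Outlet amounts (n = n₀ + ν ξ):
  B: 810 − 1(577) = 233
  A: 4000 − 2(577) = 2846
  D: 0 + 1(577) = 577
Total out = 3656 kmol; y_B = 233 / 3656 = 0.06373.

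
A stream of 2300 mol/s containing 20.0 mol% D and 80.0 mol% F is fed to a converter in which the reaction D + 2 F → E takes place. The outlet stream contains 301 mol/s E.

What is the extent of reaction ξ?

ξ = 301 mol/s

For E: n = n₀ + 1ξ → 301 = 0 + 1ξ, giving ξ = 301 mol/s.
Outlet amounts (n = n₀ + ν ξ):
  D: 460 − 1(301) = 159
  F: 1840 − 2(301) = 1238
  E: 0 + 1(301) = 301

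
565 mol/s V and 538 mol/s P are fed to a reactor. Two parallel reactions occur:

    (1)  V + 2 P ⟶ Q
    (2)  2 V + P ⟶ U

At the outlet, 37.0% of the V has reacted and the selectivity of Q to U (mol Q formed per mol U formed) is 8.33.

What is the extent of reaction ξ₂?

ξ₂ = 20.2 mol/s

Conversion of V: V consumed = 0.37 × 565 = 209.1 mol/s = 1ξ₁ + 2ξ₂.
Selectivity: 1ξ₁ / (1ξ₂) = 8.33 → ξ₁ = 8.33 ξ₂.
Substitute: (1·8.33 + 2) ξ₂ = 209.1 → ξ₂ = 20.24 mol/s, ξ₁ = 168.6 mol/s.
Outlet amounts (n = n₀ + Σ ν·ξ):
  V: 565 − 1(168.6) − 2(20.24) = 355.9
  P: 538 − 2(168.6) − 1(20.24) = 180.6
  Q: 0 + 1(168.6) = 168.6
  U: 0 + 1(20.24) = 20.24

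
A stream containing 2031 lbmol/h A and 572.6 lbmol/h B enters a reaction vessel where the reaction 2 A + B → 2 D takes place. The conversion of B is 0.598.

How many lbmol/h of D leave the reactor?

685 lbmol/h

B reacted = 0.598 × 572.6 = 342.4 lbmol/h; ν_B = −1, so ξ = 342.4/1 = 342.4 lbmol/h.
Outlet amounts (n = n₀ + ν ξ):
  A: 2031 − 2(342.4) = 1346
  B: 572.6 − 1(342.4) = 230.2
  D: 0 + 2(342.4) = 684.8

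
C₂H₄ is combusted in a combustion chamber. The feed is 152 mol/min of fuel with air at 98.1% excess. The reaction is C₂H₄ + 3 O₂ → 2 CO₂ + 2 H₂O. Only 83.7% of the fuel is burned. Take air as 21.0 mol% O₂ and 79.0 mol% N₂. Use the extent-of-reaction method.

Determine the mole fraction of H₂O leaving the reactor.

0.0571

Stoichiometric O₂ = 3 × 152 = 456 mol/min; O₂ fed = 456 × 1.981 = 903.3 mol/min.
N₂ fed = 903.3 × 79/21 = 3398 mol/min.
Fuel reacted = 0.837 × 152 → ξ = 127.2 mol/min.
Outlet (n = n₀ + ν ξ):
  C₂H₄: 152 − 1(127.2) = 24.78
  O₂: 903.3 − 3(127.2) = 521.7
  N₂: 3398 (inert)
  CO₂: 0 + 2(127.2) = 254.4
  H₂O: 0 + 2(127.2) = 254.4
Total out = 4454 mol/min; y_H₂O = 254.4 / 4454 = 0.05713.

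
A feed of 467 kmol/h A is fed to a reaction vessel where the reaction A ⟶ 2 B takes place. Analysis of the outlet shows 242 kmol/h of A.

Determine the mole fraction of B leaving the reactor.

0.65

For A: n = n₀ − 1ξ → 242 = 467 − 1ξ, giving ξ = 225 kmol/h.
Outlet amounts (n = n₀ + ν ξ):
  A: 467 − 1(225) = 242
  B: 0 + 2(225) = 450
Total out = 692 kmol/h; y_B = 450 / 692 = 0.6503.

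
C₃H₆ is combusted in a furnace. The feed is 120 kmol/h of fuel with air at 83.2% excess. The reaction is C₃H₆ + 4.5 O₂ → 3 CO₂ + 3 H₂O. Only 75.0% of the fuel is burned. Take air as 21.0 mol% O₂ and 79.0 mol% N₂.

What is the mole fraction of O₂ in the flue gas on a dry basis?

Stoichiometric O₂ = 4.5 × 120 = 540 kmol/h; O₂ fed = 540 × 1.832 = 989.3 kmol/h.
N₂ fed = 989.3 × 79/21 = 3722 kmol/h.
Fuel reacted = 0.75 × 120 → ξ = 90 kmol/h.
Outlet (n = n₀ + ν ξ):
  C₃H₆: 120 − 1(90) = 30
  O₂: 989.3 − 4.5(90) = 584.3
  N₂: 3722 (inert)
  CO₂: 0 + 3(90) = 270
  H₂O: 0 + 3(90) = 270
Dry total = 4606 kmol/h; y_O₂ (dry) = 584.3 / 4606 = 0.1269.

0.127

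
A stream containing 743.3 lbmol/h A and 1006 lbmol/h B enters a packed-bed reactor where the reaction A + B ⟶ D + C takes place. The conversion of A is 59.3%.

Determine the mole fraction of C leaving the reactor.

0.252

A reacted = 0.593 × 743.3 = 440.8 lbmol/h; ν_A = −1, so ξ = 440.8/1 = 440.8 lbmol/h.
Outlet amounts (n = n₀ + ν ξ):
  A: 743.3 − 1(440.8) = 302.5
  B: 1006 − 1(440.8) = 565.2
  D: 0 + 1(440.8) = 440.8
  C: 0 + 1(440.8) = 440.8
Total out = 1749 lbmol/h; y_C = 440.8 / 1749 = 0.252.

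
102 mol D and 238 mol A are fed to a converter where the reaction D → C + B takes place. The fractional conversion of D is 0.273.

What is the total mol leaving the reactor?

D reacted = 0.273 × 102 = 27.85 mol; ν_D = −1, so ξ = 27.85/1 = 27.85 mol.
Outlet amounts (n = n₀ + ν ξ):
  D: 102 − 1(27.85) = 74.15
  C: 0 + 1(27.85) = 27.85
  B: 0 + 1(27.85) = 27.85
  A: 238 (inert)
Total out = 74.15 + 27.85 + 27.85 + 238 = 367.8 mol.

368 mol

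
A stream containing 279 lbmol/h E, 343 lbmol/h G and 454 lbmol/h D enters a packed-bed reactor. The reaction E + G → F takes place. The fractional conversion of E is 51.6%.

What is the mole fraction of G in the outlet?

0.214

E reacted = 0.516 × 279 = 144 lbmol/h; ν_E = −1, so ξ = 144/1 = 144 lbmol/h.
Outlet amounts (n = n₀ + ν ξ):
  E: 279 − 1(144) = 135
  G: 343 − 1(144) = 199
  F: 0 + 1(144) = 144
  D: 454 (inert)
Total out = 932 lbmol/h; y_G = 199 / 932 = 0.2135.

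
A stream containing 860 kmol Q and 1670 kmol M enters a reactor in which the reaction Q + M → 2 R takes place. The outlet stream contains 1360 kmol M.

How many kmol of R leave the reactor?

For M: n = n₀ − 1ξ → 1360 = 1670 − 1ξ, giving ξ = 310 kmol.
Outlet amounts (n = n₀ + ν ξ):
  Q: 860 − 1(310) = 550
  M: 1670 − 1(310) = 1360
  R: 0 + 2(310) = 620

620 kmol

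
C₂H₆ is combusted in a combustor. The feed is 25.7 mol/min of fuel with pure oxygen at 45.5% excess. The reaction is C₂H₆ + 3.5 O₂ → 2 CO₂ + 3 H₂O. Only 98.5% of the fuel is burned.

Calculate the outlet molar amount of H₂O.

75.9 mol/min

Stoichiometric O₂ = 3.5 × 25.7 = 89.95 mol/min; O₂ fed = 89.95 × 1.455 = 130.9 mol/min.
Fuel reacted = 0.985 × 25.7 → ξ = 25.31 mol/min.
Outlet (n = n₀ + ν ξ):
  C₂H₆: 25.7 − 1(25.31) = 0.3855
  O₂: 130.9 − 3.5(25.31) = 42.28
  CO₂: 0 + 2(25.31) = 50.63
  H₂O: 0 + 3(25.31) = 75.94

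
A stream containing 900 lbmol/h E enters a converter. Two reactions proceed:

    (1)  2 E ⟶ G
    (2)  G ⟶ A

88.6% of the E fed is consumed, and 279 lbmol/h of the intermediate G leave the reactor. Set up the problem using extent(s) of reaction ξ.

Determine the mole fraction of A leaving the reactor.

Conversion of E: E consumed = 2ξ₁ = 0.886 × 900 → ξ₁ = 398.7 lbmol/h.
G balance: n_G = 0 + 1ξ₁ − 1ξ₂ = 279 → ξ₂ = (1·398.7 − 279)/1 = 119.7 lbmol/h.
Outlet amounts (n = n₀ + Σ ν·ξ):
  E: 900 − 2(398.7) = 102.6
  G: 0 + 1(398.7) − 1(119.7) = 279
  A: 0 + 1(119.7) = 119.7
Total out = 501.3 lbmol/h; y_A = 119.7 / 501.3 = 0.2388.

0.239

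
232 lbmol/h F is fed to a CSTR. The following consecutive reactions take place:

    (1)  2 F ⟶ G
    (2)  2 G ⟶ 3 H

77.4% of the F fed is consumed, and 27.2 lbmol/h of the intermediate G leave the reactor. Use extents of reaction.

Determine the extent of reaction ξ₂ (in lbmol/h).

ξ₂ = 31.3 lbmol/h

Conversion of F: F consumed = 2ξ₁ = 0.774 × 232 → ξ₁ = 89.78 lbmol/h.
G balance: n_G = 0 + 1ξ₁ − 2ξ₂ = 27.2 → ξ₂ = (1·89.78 − 27.2)/2 = 31.29 lbmol/h.
Outlet amounts (n = n₀ + Σ ν·ξ):
  F: 232 − 2(89.78) = 52.43
  G: 0 + 1(89.78) − 2(31.29) = 27.2
  H: 0 + 3(31.29) = 93.88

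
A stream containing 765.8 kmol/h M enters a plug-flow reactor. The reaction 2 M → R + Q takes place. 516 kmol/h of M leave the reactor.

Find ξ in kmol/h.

For M: n = n₀ − 2ξ → 516 = 765.8 − 2ξ, giving ξ = 124.9 kmol/h.
Outlet amounts (n = n₀ + ν ξ):
  M: 765.8 − 2(124.9) = 516
  R: 0 + 1(124.9) = 124.9
  Q: 0 + 1(124.9) = 124.9

ξ = 125 kmol/h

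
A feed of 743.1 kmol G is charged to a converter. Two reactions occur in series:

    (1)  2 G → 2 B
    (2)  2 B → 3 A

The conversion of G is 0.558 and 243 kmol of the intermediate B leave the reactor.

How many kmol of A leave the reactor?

257 kmol

Conversion of G: G consumed = 2ξ₁ = 0.558 × 743.1 → ξ₁ = 207.3 kmol.
B balance: n_B = 0 + 2ξ₁ − 2ξ₂ = 243 → ξ₂ = (2·207.3 − 243)/2 = 85.82 kmol.
Outlet amounts (n = n₀ + Σ ν·ξ):
  G: 743.1 − 2(207.3) = 328.5
  B: 0 + 2(207.3) − 2(85.82) = 243
  A: 0 + 3(85.82) = 257.5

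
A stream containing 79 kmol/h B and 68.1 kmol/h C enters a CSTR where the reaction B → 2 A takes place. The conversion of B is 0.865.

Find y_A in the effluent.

B reacted = 0.865 × 79 = 68.33 kmol/h; ν_B = −1, so ξ = 68.33/1 = 68.33 kmol/h.
Outlet amounts (n = n₀ + ν ξ):
  B: 79 − 1(68.33) = 10.67
  A: 0 + 2(68.33) = 136.7
  C: 68.1 (inert)
Total out = 215.4 kmol/h; y_A = 136.7 / 215.4 = 0.6344.

0.634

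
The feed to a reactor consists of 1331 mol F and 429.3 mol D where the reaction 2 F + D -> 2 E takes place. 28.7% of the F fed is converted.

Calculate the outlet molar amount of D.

238 mol

F reacted = 0.287 × 1331 = 382 mol; ν_F = −2, so ξ = 382/2 = 191 mol.
Outlet amounts (n = n₀ + ν ξ):
  F: 1331 − 2(191) = 949
  D: 429.3 − 1(191) = 238.3
  E: 0 + 2(191) = 382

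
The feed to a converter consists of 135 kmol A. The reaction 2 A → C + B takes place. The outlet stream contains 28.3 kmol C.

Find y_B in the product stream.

For C: n = n₀ + 1ξ → 28.3 = 0 + 1ξ, giving ξ = 28.3 kmol.
Outlet amounts (n = n₀ + ν ξ):
  A: 135 − 2(28.3) = 78.4
  C: 0 + 1(28.3) = 28.3
  B: 0 + 1(28.3) = 28.3
Total out = 135 kmol; y_B = 28.3 / 135 = 0.2096.

0.21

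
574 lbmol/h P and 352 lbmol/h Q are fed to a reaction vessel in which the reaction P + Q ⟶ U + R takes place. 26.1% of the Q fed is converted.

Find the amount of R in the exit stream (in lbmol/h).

Q reacted = 0.261 × 352 = 91.87 lbmol/h; ν_Q = −1, so ξ = 91.87/1 = 91.87 lbmol/h.
Outlet amounts (n = n₀ + ν ξ):
  P: 574 − 1(91.87) = 482.1
  Q: 352 − 1(91.87) = 260.1
  U: 0 + 1(91.87) = 91.87
  R: 0 + 1(91.87) = 91.87

91.9 lbmol/h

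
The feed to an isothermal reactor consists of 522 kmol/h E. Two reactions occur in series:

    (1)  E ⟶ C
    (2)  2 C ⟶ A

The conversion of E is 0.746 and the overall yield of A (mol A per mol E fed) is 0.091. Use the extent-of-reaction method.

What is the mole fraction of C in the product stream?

Conversion of E: E consumed = 1ξ₁ = 0.746 × 522 → ξ₁ = 389.4 kmol/h.
Yield of A: 1ξ₂ / 522 = 0.091 → ξ₂ = 47.5 kmol/h.
Outlet amounts (n = n₀ + Σ ν·ξ):
  E: 522 − 1(389.4) = 132.6
  C: 0 + 1(389.4) − 2(47.5) = 294.4
  A: 0 + 1(47.5) = 47.5
Total out = 474.5 kmol/h; y_C = 294.4 / 474.5 = 0.6205.

0.62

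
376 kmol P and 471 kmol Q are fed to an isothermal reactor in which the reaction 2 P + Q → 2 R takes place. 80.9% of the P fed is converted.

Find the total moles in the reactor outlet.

695 kmol

P reacted = 0.809 × 376 = 304.2 kmol; ν_P = −2, so ξ = 304.2/2 = 152.1 kmol.
Outlet amounts (n = n₀ + ν ξ):
  P: 376 − 2(152.1) = 71.82
  Q: 471 − 1(152.1) = 318.9
  R: 0 + 2(152.1) = 304.2
Total out = 71.82 + 318.9 + 304.2 = 694.9 kmol.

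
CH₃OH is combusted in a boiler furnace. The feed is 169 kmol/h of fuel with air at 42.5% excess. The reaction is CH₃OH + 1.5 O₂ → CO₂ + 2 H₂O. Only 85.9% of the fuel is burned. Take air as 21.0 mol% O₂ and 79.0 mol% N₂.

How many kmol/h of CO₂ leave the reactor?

Stoichiometric O₂ = 1.5 × 169 = 253.5 kmol/h; O₂ fed = 253.5 × 1.425 = 361.2 kmol/h.
N₂ fed = 361.2 × 79/21 = 1359 kmol/h.
Fuel reacted = 0.859 × 169 → ξ = 145.2 kmol/h.
Outlet (n = n₀ + ν ξ):
  CH₃OH: 169 − 1(145.2) = 23.83
  O₂: 361.2 − 1.5(145.2) = 143.5
  N₂: 1359 (inert)
  CO₂: 0 + 1(145.2) = 145.2
  H₂O: 0 + 2(145.2) = 290.3

145 kmol/h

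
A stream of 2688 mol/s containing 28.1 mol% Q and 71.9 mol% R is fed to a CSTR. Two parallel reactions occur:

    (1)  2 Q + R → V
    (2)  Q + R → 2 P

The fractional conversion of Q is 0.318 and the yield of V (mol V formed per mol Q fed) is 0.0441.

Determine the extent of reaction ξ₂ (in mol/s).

ξ₂ = 174 mol/s

Yield of V: 1ξ₁ / 755.3 = 0.0441 → ξ₁ = 33.31 mol/s.
Conversion of Q: 2ξ₁ + 1ξ₂ = 0.318 × 755.3 = 240.2 → ξ₂ = 173.6 mol/s.
Outlet amounts (n = n₀ + Σ ν·ξ):
  Q: 755.3 − 2(33.31) − 1(173.6) = 515.1
  R: 1933 − 1(33.31) − 1(173.6) = 1726
  V: 0 + 1(33.31) = 33.31
  P: 0 + 2(173.6) = 347.1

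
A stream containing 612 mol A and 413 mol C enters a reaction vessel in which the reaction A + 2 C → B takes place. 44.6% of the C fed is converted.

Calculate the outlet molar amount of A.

520 mol

C reacted = 0.446 × 413 = 184.2 mol; ν_C = −2, so ξ = 184.2/2 = 92.1 mol.
Outlet amounts (n = n₀ + ν ξ):
  A: 612 − 1(92.1) = 519.9
  C: 413 − 2(92.1) = 228.8
  B: 0 + 1(92.1) = 92.1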